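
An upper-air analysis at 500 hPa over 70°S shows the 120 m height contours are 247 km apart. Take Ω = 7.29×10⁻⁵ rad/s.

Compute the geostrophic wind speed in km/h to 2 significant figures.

Coriolis parameter at 70°S:
f = 2Ω sin φ = 2 × 7.29×10⁻⁵ × sin 70° = 1.37×10⁻⁴ s⁻¹
Height gradient: |∂Z/∂n| = 120 m / 247000 m = 4.86×10⁻⁴
On a pressure surface, geostrophic balance gives V_g = (g/f)|∂Z/∂n|:
V_g = 9.81 × 4.86×10⁻⁴ / 1.37×10⁻⁴ = 34.8 m/s
Converting: 34.8 m/s × 3.6 = 130 km/h

130 km/h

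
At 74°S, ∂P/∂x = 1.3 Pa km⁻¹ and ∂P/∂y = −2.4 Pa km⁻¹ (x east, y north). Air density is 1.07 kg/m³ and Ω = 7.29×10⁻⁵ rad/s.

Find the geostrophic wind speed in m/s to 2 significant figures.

18 m/s

Coriolis parameter at 74°S:
f = 2Ω sin φ = 2 × 7.29×10⁻⁵ × sin 74° = 1.40×10⁻⁴ s⁻¹
In the Southern Hemisphere f is negative: f = −1.40×10⁻⁴ s⁻¹.
Component geostrophic relations (x east, y north):
u_g = −(1/(fρ)) ∂P/∂y,  v_g = (1/(fρ)) ∂P/∂x
u_g = −(−2.4×10⁻³)/(−1.40×10⁻⁴ × 1.07) = −16.0 m/s;  v_g = (1.3×10⁻³)/(−1.40×10⁻⁴ × 1.07) = −8.67 m/s
|V_g| = √(u_g² + v_g²) = 18.2 m/s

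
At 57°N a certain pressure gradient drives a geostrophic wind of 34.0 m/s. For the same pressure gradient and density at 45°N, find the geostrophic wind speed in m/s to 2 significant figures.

With the same pressure gradient and density, V_g ∝ 1/f ∝ 1/sin φ.
V₂ = V₁ · sin φ₁ / sin φ₂ = 34.0 × sin 57° / sin 45°
V₂ = 34.0 × 0.8387/0.7071 = 40 m/s

40 m/s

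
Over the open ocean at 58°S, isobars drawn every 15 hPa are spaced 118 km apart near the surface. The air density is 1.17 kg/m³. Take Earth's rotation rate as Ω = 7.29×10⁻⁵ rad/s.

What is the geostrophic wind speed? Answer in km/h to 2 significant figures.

Coriolis parameter at 58°S:
f = 2Ω sin φ = 2 × 7.29×10⁻⁵ × sin 58° = 1.24×10⁻⁴ s⁻¹
Pressure gradient: |∂P/∂n| = 1500 Pa / 118000 m = 1.27×10⁻² Pa/m
Geostrophic balance (pressure-gradient force = Coriolis force):
V_g = (1/(fρ)) |∂P/∂n| = 1.27×10⁻² / (1.24×10⁻⁴ × 1.17) = 87.9 m/s
Converting: 87.9 m/s × 3.6 = 320 km/h

320 km/h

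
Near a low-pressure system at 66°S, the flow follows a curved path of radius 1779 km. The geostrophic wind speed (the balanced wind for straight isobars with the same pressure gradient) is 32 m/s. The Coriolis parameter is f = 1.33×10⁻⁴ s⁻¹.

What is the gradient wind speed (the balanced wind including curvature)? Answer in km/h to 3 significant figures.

103 km/h

Around a low, centrifugal force acts outward with Coriolis, so pressure-gradient force balances both:
(1/ρ)|∂P/∂n| = fV + V²/R  →  V² + fR·V − fR·V_g = 0
With fR = 1.33×10⁻⁴ × 1779×10³ m = 237 m/s:
V = [−fR + √((fR)² + 4 fR V_g)]/2 = [−237 + √(237² + 4×237×32)]/2 = 28.6 m/s
Subgeostrophic (V < V_g = 32 m/s), as expected around a low.
Converting: 28.6 m/s × 3.6 = 103 km/h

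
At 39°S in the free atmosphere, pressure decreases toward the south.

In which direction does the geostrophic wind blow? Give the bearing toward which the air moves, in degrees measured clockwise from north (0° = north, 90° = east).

The pressure-gradient force points toward the south (bearing 180°).
Geostrophic balance: in the Southern Hemisphere the Coriolis force deflects motion to the left, so the geostrophic wind blows 90° to the left of the pressure-gradient force (low pressure on the right).
Rotating 180° by 90° counterclockwise gives 090° — the wind blows toward the east.

090°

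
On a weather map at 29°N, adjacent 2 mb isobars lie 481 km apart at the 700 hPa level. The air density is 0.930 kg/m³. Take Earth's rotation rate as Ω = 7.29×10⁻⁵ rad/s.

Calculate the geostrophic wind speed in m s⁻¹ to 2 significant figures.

Coriolis parameter at 29°N:
f = 2Ω sin φ = 2 × 7.29×10⁻⁵ × sin 29° = 7.07×10⁻⁵ s⁻¹
Pressure gradient: |∂P/∂n| = 200 Pa / 481000 m = 4.16×10⁻⁴ Pa/m
Geostrophic balance (pressure-gradient force = Coriolis force):
V_g = (1/(fρ)) |∂P/∂n| = 4.16×10⁻⁴ / (7.07×10⁻⁵ × 0.930) = 6.33 m/s

6.3 m s⁻¹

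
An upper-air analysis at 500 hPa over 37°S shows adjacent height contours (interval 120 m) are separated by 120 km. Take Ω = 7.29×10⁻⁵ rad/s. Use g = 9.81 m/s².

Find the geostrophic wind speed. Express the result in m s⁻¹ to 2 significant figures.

110 m s⁻¹

Coriolis parameter at 37°S:
f = 2Ω sin φ = 2 × 7.29×10⁻⁵ × sin 37° = 8.77×10⁻⁵ s⁻¹
Height gradient: |∂Z/∂n| = 120 m / 120000 m = 1.00×10⁻³
On a pressure surface, geostrophic balance gives V_g = (g/f)|∂Z/∂n|:
V_g = 9.81 × 1.00×10⁻³ / 8.77×10⁻⁵ = 112 m/s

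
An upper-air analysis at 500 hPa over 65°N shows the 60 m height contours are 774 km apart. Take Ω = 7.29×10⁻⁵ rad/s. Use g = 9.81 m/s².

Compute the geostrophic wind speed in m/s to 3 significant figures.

Coriolis parameter at 65°N:
f = 2Ω sin φ = 2 × 7.29×10⁻⁵ × sin 65° = 1.32×10⁻⁴ s⁻¹
Height gradient: |∂Z/∂n| = 60 m / 774000 m = 7.75×10⁻⁵
On a pressure surface, geostrophic balance gives V_g = (g/f)|∂Z/∂n|:
V_g = 9.81 × 7.75×10⁻⁵ / 1.32×10⁻⁴ = 5.76 m/s

5.76 m/s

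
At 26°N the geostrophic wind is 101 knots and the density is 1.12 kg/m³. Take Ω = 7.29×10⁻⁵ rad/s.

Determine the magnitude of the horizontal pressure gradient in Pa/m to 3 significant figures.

Coriolis parameter at 26°N:
f = 2Ω sin φ = 2 × 7.29×10⁻⁵ × sin 26° = 6.39×10⁻⁵ s⁻¹
Wind speed in SI: 101 knots = 52.0 m/s
Geostrophic balance rearranged: |∂P/∂n| = f ρ V_g
|∂P/∂n| = 6.39×10⁻⁵ × 1.12 × 52.0 = 3.72×10⁻³ Pa/m

3.72×10⁻³ Pa/m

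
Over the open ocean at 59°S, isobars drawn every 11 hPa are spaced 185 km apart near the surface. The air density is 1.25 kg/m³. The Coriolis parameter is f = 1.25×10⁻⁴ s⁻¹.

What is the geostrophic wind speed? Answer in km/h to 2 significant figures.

140 km/h

Pressure gradient: |∂P/∂n| = 1100 Pa / 185000 m = 5.95×10⁻³ Pa/m
Geostrophic balance (pressure-gradient force = Coriolis force):
V_g = (1/(fρ)) |∂P/∂n| = 5.95×10⁻³ / (1.25×10⁻⁴ × 1.25) = 38.1 m/s
Converting: 38.1 m/s × 3.6 = 140 km/h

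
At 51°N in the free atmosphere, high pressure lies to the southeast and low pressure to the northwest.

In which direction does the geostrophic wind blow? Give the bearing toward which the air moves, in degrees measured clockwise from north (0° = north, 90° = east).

045°

The pressure-gradient force points toward the northwest (bearing 315°).
Geostrophic balance: in the Northern Hemisphere the Coriolis force deflects motion to the right, so the geostrophic wind blows 90° to the right of the pressure-gradient force (low pressure on the left).
Rotating 315° by 90° clockwise gives 045° — the wind blows toward the northeast.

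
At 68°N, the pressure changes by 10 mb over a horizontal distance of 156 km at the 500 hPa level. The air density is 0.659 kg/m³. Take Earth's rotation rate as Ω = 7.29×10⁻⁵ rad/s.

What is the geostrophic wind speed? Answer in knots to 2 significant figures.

Coriolis parameter at 68°N:
f = 2Ω sin φ = 2 × 7.29×10⁻⁵ × sin 68° = 1.35×10⁻⁴ s⁻¹
Pressure gradient: |∂P/∂n| = 1000 Pa / 156000 m = 6.41×10⁻³ Pa/m
Geostrophic balance (pressure-gradient force = Coriolis force):
V_g = (1/(fρ)) |∂P/∂n| = 6.41×10⁻³ / (1.35×10⁻⁴ × 0.659) = 72.0 m/s
Converting: 72.0 m/s × 1.944 = 140 knots

140 knots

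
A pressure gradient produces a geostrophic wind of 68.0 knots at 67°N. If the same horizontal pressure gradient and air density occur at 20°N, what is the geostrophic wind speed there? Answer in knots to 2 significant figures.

With the same pressure gradient and density, V_g ∝ 1/f ∝ 1/sin φ.
V₂ = V₁ · sin φ₁ / sin φ₂ = 68.0 × sin 67° / sin 20°
V₂ = 68.0 × 0.9205/0.3420 = 180 knots

180 knots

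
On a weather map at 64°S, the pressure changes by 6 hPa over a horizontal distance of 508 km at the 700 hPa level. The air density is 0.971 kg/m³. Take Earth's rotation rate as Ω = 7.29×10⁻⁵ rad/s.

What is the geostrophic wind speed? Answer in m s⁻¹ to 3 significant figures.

Coriolis parameter at 64°S:
f = 2Ω sin φ = 2 × 7.29×10⁻⁵ × sin 64° = 1.31×10⁻⁴ s⁻¹
Pressure gradient: |∂P/∂n| = 600 Pa / 508000 m = 1.18×10⁻³ Pa/m
Geostrophic balance (pressure-gradient force = Coriolis force):
V_g = (1/(fρ)) |∂P/∂n| = 1.18×10⁻³ / (1.31×10⁻⁴ × 0.971) = 9.28 m/s

9.28 m s⁻¹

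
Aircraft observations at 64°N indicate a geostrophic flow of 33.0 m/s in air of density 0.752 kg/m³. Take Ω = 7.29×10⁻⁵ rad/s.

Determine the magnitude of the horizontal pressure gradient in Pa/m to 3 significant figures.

Coriolis parameter at 64°N:
f = 2Ω sin φ = 2 × 7.29×10⁻⁵ × sin 64° = 1.31×10⁻⁴ s⁻¹
Geostrophic balance rearranged: |∂P/∂n| = f ρ V_g
|∂P/∂n| = 1.31×10⁻⁴ × 0.752 × 33.0 = 3.25×10⁻³ Pa/m

3.25×10⁻³ Pa/m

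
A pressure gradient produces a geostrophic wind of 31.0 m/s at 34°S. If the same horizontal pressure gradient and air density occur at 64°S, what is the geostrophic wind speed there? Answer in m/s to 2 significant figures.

With the same pressure gradient and density, V_g ∝ 1/f ∝ 1/sin φ.
V₂ = V₁ · sin φ₁ / sin φ₂ = 31.0 × sin 34° / sin 64°
V₂ = 31.0 × 0.5592/0.8988 = 19 m/s

19 m/s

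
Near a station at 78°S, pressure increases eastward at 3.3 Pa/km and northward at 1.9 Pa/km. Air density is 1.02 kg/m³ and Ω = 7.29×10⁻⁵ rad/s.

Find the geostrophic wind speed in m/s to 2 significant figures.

26 m/s

Coriolis parameter at 78°S:
f = 2Ω sin φ = 2 × 7.29×10⁻⁵ × sin 78° = 1.43×10⁻⁴ s⁻¹
In the Southern Hemisphere f is negative: f = −1.43×10⁻⁴ s⁻¹.
Component geostrophic relations (x east, y north):
u_g = −(1/(fρ)) ∂P/∂y,  v_g = (1/(fρ)) ∂P/∂x
u_g = −(1.9×10⁻³)/(−1.43×10⁻⁴ × 1.02) = 13.1 m/s;  v_g = (3.3×10⁻³)/(−1.43×10⁻⁴ × 1.02) = −22.7 m/s
|V_g| = √(u_g² + v_g²) = 26.2 m/s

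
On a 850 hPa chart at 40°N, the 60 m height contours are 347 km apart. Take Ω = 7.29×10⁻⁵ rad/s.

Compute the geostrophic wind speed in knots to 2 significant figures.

35 knots

Coriolis parameter at 40°N:
f = 2Ω sin φ = 2 × 7.29×10⁻⁵ × sin 40° = 9.37×10⁻⁵ s⁻¹
Height gradient: |∂Z/∂n| = 60 m / 347000 m = 1.73×10⁻⁴
On a pressure surface, geostrophic balance gives V_g = (g/f)|∂Z/∂n|:
V_g = 9.81 × 1.73×10⁻⁴ / 9.37×10⁻⁵ = 18.1 m/s
Converting: 18.1 m/s × 1.944 = 35 knots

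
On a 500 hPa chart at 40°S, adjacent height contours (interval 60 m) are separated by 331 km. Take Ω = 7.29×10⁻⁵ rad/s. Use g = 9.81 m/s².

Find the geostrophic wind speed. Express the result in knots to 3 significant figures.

Coriolis parameter at 40°S:
f = 2Ω sin φ = 2 × 7.29×10⁻⁵ × sin 40° = 9.37×10⁻⁵ s⁻¹
Height gradient: |∂Z/∂n| = 60 m / 331000 m = 1.81×10⁻⁴
On a pressure surface, geostrophic balance gives V_g = (g/f)|∂Z/∂n|:
V_g = 9.81 × 1.81×10⁻⁴ / 9.37×10⁻⁵ = 19.0 m/s
Converting: 19.0 m/s × 1.944 = 36.9 knots

36.9 knots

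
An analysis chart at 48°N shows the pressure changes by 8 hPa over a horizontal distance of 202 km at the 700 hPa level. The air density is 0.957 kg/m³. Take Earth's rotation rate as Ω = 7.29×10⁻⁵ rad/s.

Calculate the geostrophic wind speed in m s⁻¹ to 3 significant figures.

38.2 m s⁻¹

Coriolis parameter at 48°N:
f = 2Ω sin φ = 2 × 7.29×10⁻⁵ × sin 48° = 1.08×10⁻⁴ s⁻¹
Pressure gradient: |∂P/∂n| = 800 Pa / 202000 m = 3.96×10⁻³ Pa/m
Geostrophic balance (pressure-gradient force = Coriolis force):
V_g = (1/(fρ)) |∂P/∂n| = 3.96×10⁻³ / (1.08×10⁻⁴ × 0.957) = 38.2 m/s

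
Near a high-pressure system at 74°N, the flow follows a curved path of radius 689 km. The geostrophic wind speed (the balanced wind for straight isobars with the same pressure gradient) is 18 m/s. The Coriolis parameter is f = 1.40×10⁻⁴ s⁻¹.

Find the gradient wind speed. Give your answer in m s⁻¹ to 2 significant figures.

24 m s⁻¹

Around a high, pressure-gradient force acts outward with centrifugal, so Coriolis balances both:
fV = (1/ρ)|∂P/∂n| + V²/R  →  V² − fR·V + fR·V_g = 0
With fR = 1.40×10⁻⁴ × 689×10³ m = 96.5 m/s:
V = [fR − √((fR)² − 4 fR V_g)]/2 = [96.5 − √(96.5² − 4×96.5×18)]/2 = 23.9 m/s
Supergeostrophic (V > V_g = 18 m/s), as expected around a high.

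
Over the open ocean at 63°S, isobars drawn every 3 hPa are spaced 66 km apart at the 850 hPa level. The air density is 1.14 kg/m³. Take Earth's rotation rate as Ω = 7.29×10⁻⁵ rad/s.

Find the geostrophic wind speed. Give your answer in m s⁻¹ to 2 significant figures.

Coriolis parameter at 63°S:
f = 2Ω sin φ = 2 × 7.29×10⁻⁵ × sin 63° = 1.30×10⁻⁴ s⁻¹
Pressure gradient: |∂P/∂n| = 300 Pa / 66000 m = 4.55×10⁻³ Pa/m
Geostrophic balance (pressure-gradient force = Coriolis force):
V_g = (1/(fρ)) |∂P/∂n| = 4.55×10⁻³ / (1.30×10⁻⁴ × 1.14) = 30.7 m/s

31 m s⁻¹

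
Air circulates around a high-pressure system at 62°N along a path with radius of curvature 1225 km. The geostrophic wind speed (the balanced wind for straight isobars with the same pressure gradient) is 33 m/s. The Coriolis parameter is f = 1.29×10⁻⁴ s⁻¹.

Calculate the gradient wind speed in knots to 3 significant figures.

91.3 knots

Around a high, pressure-gradient force acts outward with centrifugal, so Coriolis balances both:
fV = (1/ρ)|∂P/∂n| + V²/R  →  V² − fR·V + fR·V_g = 0
With fR = 1.29×10⁻⁴ × 1225×10³ m = 158 m/s:
V = [fR − √((fR)² − 4 fR V_g)]/2 = [158 − √(158² − 4×158×33)]/2 = 46.9 m/s
Supergeostrophic (V > V_g = 33 m/s), as expected around a high.
Converting: 46.9 m/s × 1.944 = 91.3 knots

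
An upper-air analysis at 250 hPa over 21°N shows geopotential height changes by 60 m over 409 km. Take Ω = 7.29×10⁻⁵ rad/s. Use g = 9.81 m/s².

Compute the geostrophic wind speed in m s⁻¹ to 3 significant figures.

Coriolis parameter at 21°N:
f = 2Ω sin φ = 2 × 7.29×10⁻⁵ × sin 21° = 5.23×10⁻⁵ s⁻¹
Height gradient: |∂Z/∂n| = 60 m / 409000 m = 1.47×10⁻⁴
On a pressure surface, geostrophic balance gives V_g = (g/f)|∂Z/∂n|:
V_g = 9.81 × 1.47×10⁻⁴ / 5.23×10⁻⁵ = 27.5 m/s

27.5 m s⁻¹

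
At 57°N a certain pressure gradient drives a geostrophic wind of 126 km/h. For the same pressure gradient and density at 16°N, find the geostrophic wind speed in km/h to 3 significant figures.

383 km/h

With the same pressure gradient and density, V_g ∝ 1/f ∝ 1/sin φ.
V₂ = V₁ · sin φ₁ / sin φ₂ = 126 × sin 57° / sin 16°
V₂ = 126 × 0.8387/0.2756 = 383 km/h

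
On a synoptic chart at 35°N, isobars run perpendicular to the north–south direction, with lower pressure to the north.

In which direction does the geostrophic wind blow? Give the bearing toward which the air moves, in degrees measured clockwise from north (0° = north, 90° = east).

090°

The pressure-gradient force points toward the north (bearing 000°).
Geostrophic balance: in the Northern Hemisphere the Coriolis force deflects motion to the right, so the geostrophic wind blows 90° to the right of the pressure-gradient force (low pressure on the left).
Rotating 000° by 90° clockwise gives 090° — the wind blows toward the east.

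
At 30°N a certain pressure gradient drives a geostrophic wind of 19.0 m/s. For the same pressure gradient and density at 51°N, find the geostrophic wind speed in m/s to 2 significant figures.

12 m/s

With the same pressure gradient and density, V_g ∝ 1/f ∝ 1/sin φ.
V₂ = V₁ · sin φ₁ / sin φ₂ = 19.0 × sin 30° / sin 51°
V₂ = 19.0 × 0.5000/0.7771 = 12 m/s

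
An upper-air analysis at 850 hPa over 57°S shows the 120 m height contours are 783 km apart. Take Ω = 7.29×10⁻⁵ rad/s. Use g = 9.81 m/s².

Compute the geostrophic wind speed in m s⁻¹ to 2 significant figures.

12 m s⁻¹

Coriolis parameter at 57°S:
f = 2Ω sin φ = 2 × 7.29×10⁻⁵ × sin 57° = 1.22×10⁻⁴ s⁻¹
Height gradient: |∂Z/∂n| = 120 m / 783000 m = 1.53×10⁻⁴
On a pressure surface, geostrophic balance gives V_g = (g/f)|∂Z/∂n|:
V_g = 9.81 × 1.53×10⁻⁴ / 1.22×10⁻⁴ = 12.3 m/s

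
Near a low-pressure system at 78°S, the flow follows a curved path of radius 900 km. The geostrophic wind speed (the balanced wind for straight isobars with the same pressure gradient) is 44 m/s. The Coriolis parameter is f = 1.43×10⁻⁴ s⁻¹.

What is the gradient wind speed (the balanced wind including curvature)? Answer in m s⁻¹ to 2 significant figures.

35 m s⁻¹

Around a low, centrifugal force acts outward with Coriolis, so pressure-gradient force balances both:
(1/ρ)|∂P/∂n| = fV + V²/R  →  V² + fR·V − fR·V_g = 0
With fR = 1.43×10⁻⁴ × 900×10³ m = 129 m/s:
V = [−fR + √((fR)² + 4 fR V_g)]/2 = [−129 + √(129² + 4×129×44)]/2 = 34.7 m/s
Subgeostrophic (V < V_g = 44 m/s), as expected around a low.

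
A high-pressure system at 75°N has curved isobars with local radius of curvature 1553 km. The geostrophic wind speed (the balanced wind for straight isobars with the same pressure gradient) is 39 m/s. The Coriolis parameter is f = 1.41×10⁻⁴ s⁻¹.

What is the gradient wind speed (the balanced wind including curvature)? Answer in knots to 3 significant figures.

98.7 knots

Around a high, pressure-gradient force acts outward with centrifugal, so Coriolis balances both:
fV = (1/ρ)|∂P/∂n| + V²/R  →  V² − fR·V + fR·V_g = 0
With fR = 1.41×10⁻⁴ × 1553×10³ m = 219 m/s:
V = [fR − √((fR)² − 4 fR V_g)]/2 = [219 − √(219² − 4×219×39)]/2 = 50.8 m/s
Supergeostrophic (V > V_g = 39 m/s), as expected around a high.
Converting: 50.8 m/s × 1.944 = 98.7 knots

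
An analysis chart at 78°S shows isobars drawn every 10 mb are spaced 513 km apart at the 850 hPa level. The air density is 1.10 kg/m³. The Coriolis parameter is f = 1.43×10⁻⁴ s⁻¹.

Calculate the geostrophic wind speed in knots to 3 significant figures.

24.1 knots

Pressure gradient: |∂P/∂n| = 1000 Pa / 513000 m = 1.95×10⁻³ Pa/m
Geostrophic balance (pressure-gradient force = Coriolis force):
V_g = (1/(fρ)) |∂P/∂n| = 1.95×10⁻³ / (1.43×10⁻⁴ × 1.10) = 12.4 m/s
Converting: 12.4 m/s × 1.944 = 24.1 knots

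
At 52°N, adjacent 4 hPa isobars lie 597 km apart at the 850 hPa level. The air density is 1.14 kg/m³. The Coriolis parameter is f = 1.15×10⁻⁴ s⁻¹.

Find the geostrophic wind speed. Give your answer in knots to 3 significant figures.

9.93 knots

Pressure gradient: |∂P/∂n| = 400 Pa / 597000 m = 6.70×10⁻⁴ Pa/m
Geostrophic balance (pressure-gradient force = Coriolis force):
V_g = (1/(fρ)) |∂P/∂n| = 6.70×10⁻⁴ / (1.15×10⁻⁴ × 1.14) = 5.11 m/s
Converting: 5.11 m/s × 1.944 = 9.93 knots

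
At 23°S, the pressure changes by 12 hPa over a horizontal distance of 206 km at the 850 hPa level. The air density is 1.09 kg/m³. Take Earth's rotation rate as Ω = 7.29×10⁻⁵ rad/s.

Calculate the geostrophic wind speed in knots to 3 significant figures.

182 knots

Coriolis parameter at 23°S:
f = 2Ω sin φ = 2 × 7.29×10⁻⁵ × sin 23° = 5.70×10⁻⁵ s⁻¹
Pressure gradient: |∂P/∂n| = 1200 Pa / 206000 m = 5.83×10⁻³ Pa/m
Geostrophic balance (pressure-gradient force = Coriolis force):
V_g = (1/(fρ)) |∂P/∂n| = 5.83×10⁻³ / (5.70×10⁻⁵ × 1.09) = 93.8 m/s
Converting: 93.8 m/s × 1.944 = 182 knots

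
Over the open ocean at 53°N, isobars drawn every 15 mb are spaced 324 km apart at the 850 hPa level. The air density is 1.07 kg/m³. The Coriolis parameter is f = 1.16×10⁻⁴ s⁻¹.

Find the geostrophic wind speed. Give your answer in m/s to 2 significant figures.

Pressure gradient: |∂P/∂n| = 1500 Pa / 324000 m = 4.63×10⁻³ Pa/m
Geostrophic balance (pressure-gradient force = Coriolis force):
V_g = (1/(fρ)) |∂P/∂n| = 4.63×10⁻³ / (1.16×10⁻⁴ × 1.07) = 37.3 m/s

37 m/s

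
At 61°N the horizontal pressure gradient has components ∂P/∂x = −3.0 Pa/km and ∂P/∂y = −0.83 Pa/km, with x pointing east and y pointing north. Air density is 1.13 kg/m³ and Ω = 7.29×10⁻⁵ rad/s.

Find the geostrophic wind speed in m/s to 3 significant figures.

21.6 m/s

Coriolis parameter at 61°N:
f = 2Ω sin φ = 2 × 7.29×10⁻⁵ × sin 61° = 1.28×10⁻⁴ s⁻¹
Component geostrophic relations (x east, y north):
u_g = −(1/(fρ)) ∂P/∂y,  v_g = (1/(fρ)) ∂P/∂x
u_g = −(−0.83×10⁻³)/(1.28×10⁻⁴ × 1.13) = 5.76 m/s;  v_g = (−3.0×10⁻³)/(1.28×10⁻⁴ × 1.13) = −20.8 m/s
|V_g| = √(u_g² + v_g²) = 21.6 m/s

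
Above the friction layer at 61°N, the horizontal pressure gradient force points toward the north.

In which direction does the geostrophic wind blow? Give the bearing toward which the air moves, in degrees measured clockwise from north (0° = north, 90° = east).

090°

The pressure-gradient force points toward the north (bearing 000°).
Geostrophic balance: in the Northern Hemisphere the Coriolis force deflects motion to the right, so the geostrophic wind blows 90° to the right of the pressure-gradient force (low pressure on the left).
Rotating 000° by 90° clockwise gives 090° — the wind blows toward the east.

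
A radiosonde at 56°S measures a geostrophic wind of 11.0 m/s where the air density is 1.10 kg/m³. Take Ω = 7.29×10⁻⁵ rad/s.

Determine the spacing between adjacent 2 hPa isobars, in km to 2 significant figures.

Coriolis parameter at 56°S:
f = 2Ω sin φ = 2 × 7.29×10⁻⁵ × sin 56° = 1.21×10⁻⁴ s⁻¹
Geostrophic balance rearranged: |∂P/∂n| = f ρ V_g
|∂P/∂n| = 1.21×10⁻⁴ × 1.10 × 11.0 = 1.46×10⁻³ Pa/m
Isobar spacing: Δn = ΔP/|∂P/∂n| = 200 Pa / 1.46×10⁻³ Pa/m = 136745 m ≈ 140 km

140 km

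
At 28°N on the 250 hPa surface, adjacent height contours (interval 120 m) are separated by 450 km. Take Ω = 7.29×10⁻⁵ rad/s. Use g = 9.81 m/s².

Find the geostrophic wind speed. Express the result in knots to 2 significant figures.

74 knots

Coriolis parameter at 28°N:
f = 2Ω sin φ = 2 × 7.29×10⁻⁵ × sin 28° = 6.84×10⁻⁵ s⁻¹
Height gradient: |∂Z/∂n| = 120 m / 450000 m = 2.67×10⁻⁴
On a pressure surface, geostrophic balance gives V_g = (g/f)|∂Z/∂n|:
V_g = 9.81 × 2.67×10⁻⁴ / 6.84×10⁻⁵ = 38.2 m/s
Converting: 38.2 m/s × 1.944 = 74 knots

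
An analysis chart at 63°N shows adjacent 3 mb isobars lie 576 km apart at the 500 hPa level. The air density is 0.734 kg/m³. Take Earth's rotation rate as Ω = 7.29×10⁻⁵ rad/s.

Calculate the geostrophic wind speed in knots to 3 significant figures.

Coriolis parameter at 63°N:
f = 2Ω sin φ = 2 × 7.29×10⁻⁵ × sin 63° = 1.30×10⁻⁴ s⁻¹
Pressure gradient: |∂P/∂n| = 300 Pa / 576000 m = 5.21×10⁻⁴ Pa/m
Geostrophic balance (pressure-gradient force = Coriolis force):
V_g = (1/(fρ)) |∂P/∂n| = 5.21×10⁻⁴ / (1.30×10⁻⁴ × 0.734) = 5.46 m/s
Converting: 5.46 m/s × 1.944 = 10.6 knots

10.6 knots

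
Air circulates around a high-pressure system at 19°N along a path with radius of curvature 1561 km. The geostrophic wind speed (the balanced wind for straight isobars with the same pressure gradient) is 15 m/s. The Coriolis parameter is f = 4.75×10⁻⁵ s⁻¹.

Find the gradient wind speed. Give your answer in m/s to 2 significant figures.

21 m/s

Around a high, pressure-gradient force acts outward with centrifugal, so Coriolis balances both:
fV = (1/ρ)|∂P/∂n| + V²/R  →  V² − fR·V + fR·V_g = 0
With fR = 4.75×10⁻⁵ × 1561×10³ m = 74.1 m/s:
V = [fR − √((fR)² − 4 fR V_g)]/2 = [74.1 − √(74.1² − 4×74.1×15)]/2 = 20.9 m/s
Supergeostrophic (V > V_g = 15 m/s), as expected around a high.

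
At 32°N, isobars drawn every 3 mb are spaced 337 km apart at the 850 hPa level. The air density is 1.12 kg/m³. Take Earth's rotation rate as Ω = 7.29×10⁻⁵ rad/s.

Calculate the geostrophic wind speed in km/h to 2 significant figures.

Coriolis parameter at 32°N:
f = 2Ω sin φ = 2 × 7.29×10⁻⁵ × sin 32° = 7.73×10⁻⁵ s⁻¹
Pressure gradient: |∂P/∂n| = 300 Pa / 337000 m = 8.90×10⁻⁴ Pa/m
Geostrophic balance (pressure-gradient force = Coriolis force):
V_g = (1/(fρ)) |∂P/∂n| = 8.90×10⁻⁴ / (7.73×10⁻⁵ × 1.12) = 10.3 m/s
Converting: 10.3 m/s × 3.6 = 37 km/h

37 km/h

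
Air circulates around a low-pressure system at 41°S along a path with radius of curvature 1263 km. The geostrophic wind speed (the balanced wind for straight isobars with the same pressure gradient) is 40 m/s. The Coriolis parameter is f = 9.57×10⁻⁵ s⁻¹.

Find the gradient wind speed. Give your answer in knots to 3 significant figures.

Around a low, centrifugal force acts outward with Coriolis, so pressure-gradient force balances both:
(1/ρ)|∂P/∂n| = fV + V²/R  →  V² + fR·V − fR·V_g = 0
With fR = 9.57×10⁻⁵ × 1263×10³ m = 121 m/s:
V = [−fR + √((fR)² + 4 fR V_g)]/2 = [−121 + √(121² + 4×121×40)]/2 = 31.7 m/s
Subgeostrophic (V < V_g = 40 m/s), as expected around a low.
Converting: 31.7 m/s × 1.944 = 61.6 knots

61.6 knots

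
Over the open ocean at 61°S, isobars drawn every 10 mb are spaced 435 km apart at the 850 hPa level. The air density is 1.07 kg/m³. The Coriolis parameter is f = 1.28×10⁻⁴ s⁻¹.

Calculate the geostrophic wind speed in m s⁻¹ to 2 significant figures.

17 m s⁻¹

Pressure gradient: |∂P/∂n| = 1000 Pa / 435000 m = 2.30×10⁻³ Pa/m
Geostrophic balance (pressure-gradient force = Coriolis force):
V_g = (1/(fρ)) |∂P/∂n| = 2.30×10⁻³ / (1.28×10⁻⁴ × 1.07) = 16.8 m/s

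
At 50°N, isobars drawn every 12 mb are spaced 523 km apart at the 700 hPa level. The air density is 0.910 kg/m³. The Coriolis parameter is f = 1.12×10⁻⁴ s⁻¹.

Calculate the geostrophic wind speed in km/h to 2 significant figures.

81 km/h

Pressure gradient: |∂P/∂n| = 1200 Pa / 523000 m = 2.29×10⁻³ Pa/m
Geostrophic balance (pressure-gradient force = Coriolis force):
V_g = (1/(fρ)) |∂P/∂n| = 2.29×10⁻³ / (1.12×10⁻⁴ × 0.910) = 22.5 m/s
Converting: 22.5 m/s × 3.6 = 81 km/h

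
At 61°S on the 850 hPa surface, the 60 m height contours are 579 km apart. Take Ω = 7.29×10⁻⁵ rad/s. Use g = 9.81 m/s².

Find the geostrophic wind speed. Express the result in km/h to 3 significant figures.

28.7 km/h

Coriolis parameter at 61°S:
f = 2Ω sin φ = 2 × 7.29×10⁻⁵ × sin 61° = 1.28×10⁻⁴ s⁻¹
Height gradient: |∂Z/∂n| = 60 m / 579000 m = 1.04×10⁻⁴
On a pressure surface, geostrophic balance gives V_g = (g/f)|∂Z/∂n|:
V_g = 9.81 × 1.04×10⁻⁴ / 1.28×10⁻⁴ = 7.97 m/s
Converting: 7.97 m/s × 3.6 = 28.7 km/h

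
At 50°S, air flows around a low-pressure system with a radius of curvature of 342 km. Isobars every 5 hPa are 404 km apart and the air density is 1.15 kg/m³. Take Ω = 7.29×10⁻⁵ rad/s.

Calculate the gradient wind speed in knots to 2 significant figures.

15 knots

Coriolis parameter at 50°S:
f = 2Ω sin φ = 2 × 7.29×10⁻⁵ × sin 50° = 1.12×10⁻⁴ s⁻¹
Pressure gradient: |∂P/∂n| = 500 Pa / 404000 m = 1.24×10⁻³ Pa/m
Geostrophic speed: V_g = |∂P/∂n|/(fρ) = 1.24×10⁻³/(1.12×10⁻⁴ × 1.15) = 9.64 m/s
Around a low, centrifugal force acts outward with Coriolis, so pressure-gradient force balances both:
(1/ρ)|∂P/∂n| = fV + V²/R  →  V² + fR·V − fR·V_g = 0
With fR = 1.12×10⁻⁴ × 342×10³ m = 38.2 m/s:
V = [−fR + √((fR)² + 4 fR V_g)]/2 = [−38.2 + √(38.2² + 4×38.2×9.64)]/2 = 7.97 m/s
Subgeostrophic (V < V_g = 9.64 m/s), as expected around a low.
Converting: 7.97 m/s × 1.944 = 15 knots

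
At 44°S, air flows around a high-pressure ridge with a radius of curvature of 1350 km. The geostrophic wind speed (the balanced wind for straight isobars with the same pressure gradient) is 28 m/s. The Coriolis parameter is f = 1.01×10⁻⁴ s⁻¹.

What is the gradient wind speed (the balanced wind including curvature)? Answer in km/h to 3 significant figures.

Around a high, pressure-gradient force acts outward with centrifugal, so Coriolis balances both:
fV = (1/ρ)|∂P/∂n| + V²/R  →  V² − fR·V + fR·V_g = 0
With fR = 1.01×10⁻⁴ × 1350×10³ m = 136 m/s:
V = [fR − √((fR)² − 4 fR V_g)]/2 = [136 − √(136² − 4×136×28)]/2 = 39.4 m/s
Supergeostrophic (V > V_g = 28 m/s), as expected around a high.
Converting: 39.4 m/s × 3.6 = 142 km/h

142 km/h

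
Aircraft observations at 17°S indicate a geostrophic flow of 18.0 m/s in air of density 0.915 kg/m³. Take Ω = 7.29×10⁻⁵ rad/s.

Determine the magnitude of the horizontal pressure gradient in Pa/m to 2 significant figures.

7.0×10⁻⁴ Pa/m

Coriolis parameter at 17°S:
f = 2Ω sin φ = 2 × 7.29×10⁻⁵ × sin 17° = 4.26×10⁻⁵ s⁻¹
Geostrophic balance rearranged: |∂P/∂n| = f ρ V_g
|∂P/∂n| = 4.26×10⁻⁵ × 0.915 × 18.0 = 7.02×10⁻⁴ Pa/m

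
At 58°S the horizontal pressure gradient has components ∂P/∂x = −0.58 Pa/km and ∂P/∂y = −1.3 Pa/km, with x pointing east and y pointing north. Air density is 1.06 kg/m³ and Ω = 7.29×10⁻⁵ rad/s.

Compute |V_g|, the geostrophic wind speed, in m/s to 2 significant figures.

11 m/s

Coriolis parameter at 58°S:
f = 2Ω sin φ = 2 × 7.29×10⁻⁵ × sin 58° = 1.24×10⁻⁴ s⁻¹
In the Southern Hemisphere f is negative: f = −1.24×10⁻⁴ s⁻¹.
Component geostrophic relations (x east, y north):
u_g = −(1/(fρ)) ∂P/∂y,  v_g = (1/(fρ)) ∂P/∂x
u_g = −(−1.3×10⁻³)/(−1.24×10⁻⁴ × 1.06) = −9.92 m/s;  v_g = (−0.58×10⁻³)/(−1.24×10⁻⁴ × 1.06) = 4.43 m/s
|V_g| = √(u_g² + v_g²) = 10.9 m/s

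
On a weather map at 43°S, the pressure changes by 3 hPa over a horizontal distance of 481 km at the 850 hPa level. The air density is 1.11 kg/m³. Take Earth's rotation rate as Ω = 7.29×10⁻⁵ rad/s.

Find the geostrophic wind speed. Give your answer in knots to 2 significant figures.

Coriolis parameter at 43°S:
f = 2Ω sin φ = 2 × 7.29×10⁻⁵ × sin 43° = 9.94×10⁻⁵ s⁻¹
Pressure gradient: |∂P/∂n| = 300 Pa / 481000 m = 6.24×10⁻⁴ Pa/m
Geostrophic balance (pressure-gradient force = Coriolis force):
V_g = (1/(fρ)) |∂P/∂n| = 6.24×10⁻⁴ / (9.94×10⁻⁵ × 1.11) = 5.65 m/s
Converting: 5.65 m/s × 1.944 = 11 knots

11 knots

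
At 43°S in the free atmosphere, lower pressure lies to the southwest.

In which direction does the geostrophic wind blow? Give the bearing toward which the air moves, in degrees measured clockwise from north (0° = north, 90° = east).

135°

The pressure-gradient force points toward the southwest (bearing 225°).
Geostrophic balance: in the Southern Hemisphere the Coriolis force deflects motion to the left, so the geostrophic wind blows 90° to the left of the pressure-gradient force (low pressure on the right).
Rotating 225° by 90° counterclockwise gives 135° — the wind blows toward the southeast.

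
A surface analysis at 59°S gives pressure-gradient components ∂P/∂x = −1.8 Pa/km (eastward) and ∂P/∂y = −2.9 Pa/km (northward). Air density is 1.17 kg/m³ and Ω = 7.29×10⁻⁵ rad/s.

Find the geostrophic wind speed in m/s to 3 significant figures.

Coriolis parameter at 59°S:
f = 2Ω sin φ = 2 × 7.29×10⁻⁵ × sin 59° = 1.25×10⁻⁴ s⁻¹
In the Southern Hemisphere f is negative: f = −1.25×10⁻⁴ s⁻¹.
Component geostrophic relations (x east, y north):
u_g = −(1/(fρ)) ∂P/∂y,  v_g = (1/(fρ)) ∂P/∂x
u_g = −(−2.9×10⁻³)/(−1.25×10⁻⁴ × 1.17) = −19.8 m/s;  v_g = (−1.8×10⁻³)/(−1.25×10⁻⁴ × 1.17) = 12.3 m/s
|V_g| = √(u_g² + v_g²) = 23.3 m/s

23.3 m/s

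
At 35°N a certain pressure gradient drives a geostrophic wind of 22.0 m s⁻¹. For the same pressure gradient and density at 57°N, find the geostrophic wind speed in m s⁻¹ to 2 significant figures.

15 m s⁻¹

With the same pressure gradient and density, V_g ∝ 1/f ∝ 1/sin φ.
V₂ = V₁ · sin φ₁ / sin φ₂ = 22.0 × sin 35° / sin 57°
V₂ = 22.0 × 0.5736/0.8387 = 15 m s⁻¹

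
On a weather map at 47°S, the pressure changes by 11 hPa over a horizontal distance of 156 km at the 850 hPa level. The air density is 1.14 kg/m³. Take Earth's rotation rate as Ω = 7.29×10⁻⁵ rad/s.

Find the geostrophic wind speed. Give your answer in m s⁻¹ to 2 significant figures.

58 m s⁻¹

Coriolis parameter at 47°S:
f = 2Ω sin φ = 2 × 7.29×10⁻⁵ × sin 47° = 1.07×10⁻⁴ s⁻¹
Pressure gradient: |∂P/∂n| = 1100 Pa / 156000 m = 7.05×10⁻³ Pa/m
Geostrophic balance (pressure-gradient force = Coriolis force):
V_g = (1/(fρ)) |∂P/∂n| = 7.05×10⁻³ / (1.07×10⁻⁴ × 1.14) = 58.0 m/s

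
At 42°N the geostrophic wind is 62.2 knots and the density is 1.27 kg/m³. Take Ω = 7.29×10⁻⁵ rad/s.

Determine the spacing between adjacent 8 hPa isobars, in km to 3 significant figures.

Coriolis parameter at 42°N:
f = 2Ω sin φ = 2 × 7.29×10⁻⁵ × sin 42° = 9.76×10⁻⁵ s⁻¹
Wind speed in SI: 62.2 knots = 32.0 m/s
Geostrophic balance rearranged: |∂P/∂n| = f ρ V_g
|∂P/∂n| = 9.76×10⁻⁵ × 1.27 × 32.0 = 3.96×10⁻³ Pa/m
Isobar spacing: Δn = ΔP/|∂P/∂n| = 800 Pa / 3.96×10⁻³ Pa/m = 201785 m ≈ 202 km

202 km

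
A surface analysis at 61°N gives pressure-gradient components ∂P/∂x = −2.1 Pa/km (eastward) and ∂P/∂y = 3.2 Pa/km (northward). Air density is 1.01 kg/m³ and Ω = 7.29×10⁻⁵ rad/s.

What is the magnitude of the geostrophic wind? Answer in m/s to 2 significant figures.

30 m/s

Coriolis parameter at 61°N:
f = 2Ω sin φ = 2 × 7.29×10⁻⁵ × sin 61° = 1.28×10⁻⁴ s⁻¹
Component geostrophic relations (x east, y north):
u_g = −(1/(fρ)) ∂P/∂y,  v_g = (1/(fρ)) ∂P/∂x
u_g = −(3.2×10⁻³)/(1.28×10⁻⁴ × 1.01) = −24.8 m/s;  v_g = (−2.1×10⁻³)/(1.28×10⁻⁴ × 1.01) = −16.3 m/s
|V_g| = √(u_g² + v_g²) = 29.7 m/s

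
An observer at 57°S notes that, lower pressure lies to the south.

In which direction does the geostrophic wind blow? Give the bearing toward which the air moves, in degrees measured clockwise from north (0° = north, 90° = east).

The pressure-gradient force points toward the south (bearing 180°).
Geostrophic balance: in the Southern Hemisphere the Coriolis force deflects motion to the left, so the geostrophic wind blows 90° to the left of the pressure-gradient force (low pressure on the right).
Rotating 180° by 90° counterclockwise gives 090° — the wind blows toward the east.

090°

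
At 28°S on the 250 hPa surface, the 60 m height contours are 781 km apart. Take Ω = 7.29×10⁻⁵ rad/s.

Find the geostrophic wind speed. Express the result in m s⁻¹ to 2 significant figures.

11 m s⁻¹

Coriolis parameter at 28°S:
f = 2Ω sin φ = 2 × 7.29×10⁻⁵ × sin 28° = 6.84×10⁻⁵ s⁻¹
Height gradient: |∂Z/∂n| = 60 m / 781000 m = 7.68×10⁻⁵
On a pressure surface, geostrophic balance gives V_g = (g/f)|∂Z/∂n|:
V_g = 9.81 × 7.68×10⁻⁵ / 6.84×10⁻⁵ = 11.0 m/s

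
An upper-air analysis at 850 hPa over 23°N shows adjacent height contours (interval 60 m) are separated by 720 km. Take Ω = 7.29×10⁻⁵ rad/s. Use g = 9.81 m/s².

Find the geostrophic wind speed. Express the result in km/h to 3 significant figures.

51.7 km/h

Coriolis parameter at 23°N:
f = 2Ω sin φ = 2 × 7.29×10⁻⁵ × sin 23° = 5.70×10⁻⁵ s⁻¹
Height gradient: |∂Z/∂n| = 60 m / 720000 m = 8.33×10⁻⁵
On a pressure surface, geostrophic balance gives V_g = (g/f)|∂Z/∂n|:
V_g = 9.81 × 8.33×10⁻⁵ / 5.70×10⁻⁵ = 14.4 m/s
Converting: 14.4 m/s × 3.6 = 51.7 km/h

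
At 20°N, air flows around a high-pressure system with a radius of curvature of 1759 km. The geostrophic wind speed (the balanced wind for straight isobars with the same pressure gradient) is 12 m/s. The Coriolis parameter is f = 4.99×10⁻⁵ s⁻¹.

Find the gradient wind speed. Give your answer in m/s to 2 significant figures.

14 m/s

Around a high, pressure-gradient force acts outward with centrifugal, so Coriolis balances both:
fV = (1/ρ)|∂P/∂n| + V²/R  →  V² − fR·V + fR·V_g = 0
With fR = 4.99×10⁻⁵ × 1759×10³ m = 87.8 m/s:
V = [fR − √((fR)² − 4 fR V_g)]/2 = [87.8 − √(87.8² − 4×87.8×12)]/2 = 14.3 m/s
Supergeostrophic (V > V_g = 12 m/s), as expected around a high.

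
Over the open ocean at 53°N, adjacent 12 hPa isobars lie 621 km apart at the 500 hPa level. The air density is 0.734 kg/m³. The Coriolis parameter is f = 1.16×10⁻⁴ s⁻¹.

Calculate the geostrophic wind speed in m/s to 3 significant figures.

22.7 m/s

Pressure gradient: |∂P/∂n| = 1200 Pa / 621000 m = 1.93×10⁻³ Pa/m
Geostrophic balance (pressure-gradient force = Coriolis force):
V_g = (1/(fρ)) |∂P/∂n| = 1.93×10⁻³ / (1.16×10⁻⁴ × 0.734) = 22.7 m/s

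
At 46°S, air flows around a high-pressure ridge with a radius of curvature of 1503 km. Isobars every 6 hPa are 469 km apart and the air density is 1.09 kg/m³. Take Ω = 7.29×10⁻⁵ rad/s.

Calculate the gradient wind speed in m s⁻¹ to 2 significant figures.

Coriolis parameter at 46°S:
f = 2Ω sin φ = 2 × 7.29×10⁻⁵ × sin 46° = 1.05×10⁻⁴ s⁻¹
Pressure gradient: |∂P/∂n| = 600 Pa / 469000 m = 1.28×10⁻³ Pa/m
Geostrophic speed: V_g = |∂P/∂n|/(fρ) = 1.28×10⁻³/(1.05×10⁻⁴ × 1.09) = 11.2 m/s
Around a high, pressure-gradient force acts outward with centrifugal, so Coriolis balances both:
fV = (1/ρ)|∂P/∂n| + V²/R  →  V² − fR·V + fR·V_g = 0
With fR = 1.05×10⁻⁴ × 1503×10³ m = 158 m/s:
V = [fR − √((fR)² − 4 fR V_g)]/2 = [158 − √(158² − 4×158×11.2)]/2 = 12.1 m/s
Supergeostrophic (V > V_g = 11.2 m/s), as expected around a high.

12 m s⁻¹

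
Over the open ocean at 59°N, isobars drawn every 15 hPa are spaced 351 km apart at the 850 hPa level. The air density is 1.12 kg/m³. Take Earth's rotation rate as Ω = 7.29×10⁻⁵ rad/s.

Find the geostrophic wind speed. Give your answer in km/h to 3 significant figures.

Coriolis parameter at 59°N:
f = 2Ω sin φ = 2 × 7.29×10⁻⁵ × sin 59° = 1.25×10⁻⁴ s⁻¹
Pressure gradient: |∂P/∂n| = 1500 Pa / 351000 m = 4.27×10⁻³ Pa/m
Geostrophic balance (pressure-gradient force = Coriolis force):
V_g = (1/(fρ)) |∂P/∂n| = 4.27×10⁻³ / (1.25×10⁻⁴ × 1.12) = 30.5 m/s
Converting: 30.5 m/s × 3.6 = 110 km/h

110 km/h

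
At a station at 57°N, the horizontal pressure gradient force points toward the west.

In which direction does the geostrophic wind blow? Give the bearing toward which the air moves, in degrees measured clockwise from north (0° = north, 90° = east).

The pressure-gradient force points toward the west (bearing 270°).
Geostrophic balance: in the Northern Hemisphere the Coriolis force deflects motion to the right, so the geostrophic wind blows 90° to the right of the pressure-gradient force (low pressure on the left).
Rotating 270° by 90° clockwise gives 000° — the wind blows toward the north.

000°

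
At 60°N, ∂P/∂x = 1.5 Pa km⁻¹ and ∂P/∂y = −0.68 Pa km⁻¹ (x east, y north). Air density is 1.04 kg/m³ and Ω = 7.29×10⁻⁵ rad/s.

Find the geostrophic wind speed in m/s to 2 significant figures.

13 m/s

Coriolis parameter at 60°N:
f = 2Ω sin φ = 2 × 7.29×10⁻⁵ × sin 60° = 1.26×10⁻⁴ s⁻¹
Component geostrophic relations (x east, y north):
u_g = −(1/(fρ)) ∂P/∂y,  v_g = (1/(fρ)) ∂P/∂x
u_g = −(−0.68×10⁻³)/(1.26×10⁻⁴ × 1.04) = 5.18 m/s;  v_g = (1.5×10⁻³)/(1.26×10⁻⁴ × 1.04) = 11.4 m/s
|V_g| = √(u_g² + v_g²) = 12.5 m/s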